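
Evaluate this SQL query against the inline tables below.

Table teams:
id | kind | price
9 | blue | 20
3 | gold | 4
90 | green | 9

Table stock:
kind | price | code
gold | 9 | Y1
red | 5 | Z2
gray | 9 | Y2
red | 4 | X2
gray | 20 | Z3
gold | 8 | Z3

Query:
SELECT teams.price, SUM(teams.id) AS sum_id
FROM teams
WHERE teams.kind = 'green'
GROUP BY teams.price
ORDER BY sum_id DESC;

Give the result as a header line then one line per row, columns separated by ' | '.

After WHERE (1 rows):
teams.id | teams.kind | teams.price
90 | green | 9
After GROUP BY (1 rows):
teams.price | sum_id
9 | 90
After ORDER BY (1 rows):
teams.price | sum_id
9 | 90

== RESULT ==
teams.price | sum_id
9 | 90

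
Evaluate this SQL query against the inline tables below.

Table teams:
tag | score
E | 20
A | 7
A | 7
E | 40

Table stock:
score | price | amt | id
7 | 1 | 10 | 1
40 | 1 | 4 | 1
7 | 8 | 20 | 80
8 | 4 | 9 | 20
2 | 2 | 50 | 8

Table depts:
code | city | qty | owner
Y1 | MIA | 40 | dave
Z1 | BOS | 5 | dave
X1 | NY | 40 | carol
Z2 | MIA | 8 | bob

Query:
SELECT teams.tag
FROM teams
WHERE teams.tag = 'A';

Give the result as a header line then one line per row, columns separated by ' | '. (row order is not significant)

After WHERE (2 rows):
teams.tag | teams.score
A | 7
A | 7
After SELECT (2 rows):
teams.tag
A
A

== RESULT ==
teams.tag
A
A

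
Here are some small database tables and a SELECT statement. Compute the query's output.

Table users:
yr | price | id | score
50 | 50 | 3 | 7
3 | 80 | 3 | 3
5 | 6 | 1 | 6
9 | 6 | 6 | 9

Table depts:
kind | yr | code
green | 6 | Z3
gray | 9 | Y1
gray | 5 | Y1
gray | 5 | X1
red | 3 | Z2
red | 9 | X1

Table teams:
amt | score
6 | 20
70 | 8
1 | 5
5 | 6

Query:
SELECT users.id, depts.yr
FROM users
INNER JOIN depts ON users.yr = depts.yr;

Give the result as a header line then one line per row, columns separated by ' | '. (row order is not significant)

After JOIN depts (5 rows):
users.yr | users.price | users.id | users.score | depts.kind | depts.yr | depts.code
3 | 80 | 3 | 3 | red | 3 | Z2
5 | 6 | 1 | 6 | gray | 5 | Y1
5 | 6 | 1 | 6 | gray | 5 | X1
9 | 6 | 6 | 9 | gray | 9 | Y1
9 | 6 | 6 | 9 | red | 9 | X1
After SELECT (5 rows):
users.id | depts.yr
3 | 3
1 | 5
1 | 5
6 | 9
6 | 9

== RESULT ==
users.id | depts.yr
3 | 3
1 | 5
1 | 5
6 | 9
6 | 9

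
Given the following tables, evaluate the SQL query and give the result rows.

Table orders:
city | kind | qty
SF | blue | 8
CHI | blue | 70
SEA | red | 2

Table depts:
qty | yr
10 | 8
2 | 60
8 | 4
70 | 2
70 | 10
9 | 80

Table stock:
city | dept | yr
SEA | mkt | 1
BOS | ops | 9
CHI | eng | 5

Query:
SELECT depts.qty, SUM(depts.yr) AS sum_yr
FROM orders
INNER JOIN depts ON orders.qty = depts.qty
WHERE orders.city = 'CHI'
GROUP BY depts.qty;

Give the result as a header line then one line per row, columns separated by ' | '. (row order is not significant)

== RESULT ==
depts.qty | sum_yr
70 | 12

Derivation:
After JOIN depts (4 rows):
orders.city | orders.kind | orders.qty | depts.qty | depts.yr
SF | blue | 8 | 8 | 4
CHI | blue | 70 | 70 | 2
CHI | blue | 70 | 70 | 10
SEA | red | 2 | 2 | 60
After WHERE (2 rows):
orders.city | orders.kind | orders.qty | depts.qty | depts.yr
CHI | blue | 70 | 70 | 2
CHI | blue | 70 | 70 | 10
After GROUP BY (1 rows):
depts.qty | sum_yr
70 | 12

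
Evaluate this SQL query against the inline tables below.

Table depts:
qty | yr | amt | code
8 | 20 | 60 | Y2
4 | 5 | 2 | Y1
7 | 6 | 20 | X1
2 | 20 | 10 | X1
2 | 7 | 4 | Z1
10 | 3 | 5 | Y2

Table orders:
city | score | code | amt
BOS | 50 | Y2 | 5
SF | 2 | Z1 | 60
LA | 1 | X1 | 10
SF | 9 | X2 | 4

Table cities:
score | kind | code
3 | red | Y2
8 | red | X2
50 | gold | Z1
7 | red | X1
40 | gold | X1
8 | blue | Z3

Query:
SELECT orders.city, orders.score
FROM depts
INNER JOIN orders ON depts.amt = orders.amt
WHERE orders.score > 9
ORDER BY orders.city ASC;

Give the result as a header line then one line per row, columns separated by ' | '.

After JOIN orders (4 rows):
depts.qty | depts.yr | depts.amt | depts.code | orders.city | orders.score | orders.code | orders.amt
8 | 20 | 60 | Y2 | SF | 2 | Z1 | 60
2 | 20 | 10 | X1 | LA | 1 | X1 | 10
2 | 7 | 4 | Z1 | SF | 9 | X2 | 4
10 | 3 | 5 | Y2 | BOS | 50 | Y2 | 5
After WHERE (1 rows):
depts.qty | depts.yr | depts.amt | depts.code | orders.city | orders.score | orders.code | orders.amt
10 | 3 | 5 | Y2 | BOS | 50 | Y2 | 5
After SELECT (1 rows):
orders.city | orders.score
BOS | 50
After ORDER BY (1 rows):
orders.city | orders.score
BOS | 50

== RESULT ==
orders.city | orders.score
BOS | 50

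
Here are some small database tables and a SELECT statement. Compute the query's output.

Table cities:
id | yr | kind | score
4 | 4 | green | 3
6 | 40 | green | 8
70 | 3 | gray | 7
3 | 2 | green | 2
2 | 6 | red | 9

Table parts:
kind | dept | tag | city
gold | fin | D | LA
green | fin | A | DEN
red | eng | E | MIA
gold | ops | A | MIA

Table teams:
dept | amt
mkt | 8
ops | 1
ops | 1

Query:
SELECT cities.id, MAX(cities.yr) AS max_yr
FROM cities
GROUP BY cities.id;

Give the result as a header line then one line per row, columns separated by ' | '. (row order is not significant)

After GROUP BY (5 rows):
cities.id | max_yr
4 | 4
6 | 40
70 | 3
3 | 2
2 | 6

== RESULT ==
cities.id | max_yr
4 | 4
6 | 40
70 | 3
3 | 2
2 | 6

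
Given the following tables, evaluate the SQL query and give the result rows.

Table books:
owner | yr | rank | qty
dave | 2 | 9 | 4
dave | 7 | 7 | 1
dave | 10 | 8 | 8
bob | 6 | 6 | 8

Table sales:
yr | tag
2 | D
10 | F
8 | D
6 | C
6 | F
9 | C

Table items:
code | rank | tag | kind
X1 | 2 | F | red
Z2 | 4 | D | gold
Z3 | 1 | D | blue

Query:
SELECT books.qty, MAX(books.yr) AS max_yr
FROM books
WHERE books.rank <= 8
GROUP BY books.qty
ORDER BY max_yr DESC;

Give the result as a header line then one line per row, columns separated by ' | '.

== RESULT ==
books.qty | max_yr
8 | 10
1 | 7

Derivation:
After WHERE (3 rows):
books.owner | books.yr | books.rank | books.qty
dave | 7 | 7 | 1
dave | 10 | 8 | 8
bob | 6 | 6 | 8
After GROUP BY (2 rows):
books.qty | max_yr
1 | 7
8 | 10
After ORDER BY (2 rows):
books.qty | max_yr
8 | 10
1 | 7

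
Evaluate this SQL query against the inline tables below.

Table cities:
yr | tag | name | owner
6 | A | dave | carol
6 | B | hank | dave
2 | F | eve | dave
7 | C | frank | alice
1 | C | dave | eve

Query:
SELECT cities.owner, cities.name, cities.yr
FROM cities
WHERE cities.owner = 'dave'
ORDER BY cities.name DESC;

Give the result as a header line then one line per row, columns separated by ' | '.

== RESULT ==
cities.owner | cities.name | cities.yr
dave | hank | 6
dave | eve | 2

Derivation:
After WHERE (2 rows):
cities.yr | cities.tag | cities.name | cities.owner
6 | B | hank | dave
2 | F | eve | dave
After SELECT (2 rows):
cities.owner | cities.name | cities.yr
dave | hank | 6
dave | eve | 2
After ORDER BY (2 rows):
cities.owner | cities.name | cities.yr
dave | hank | 6
dave | eve | 2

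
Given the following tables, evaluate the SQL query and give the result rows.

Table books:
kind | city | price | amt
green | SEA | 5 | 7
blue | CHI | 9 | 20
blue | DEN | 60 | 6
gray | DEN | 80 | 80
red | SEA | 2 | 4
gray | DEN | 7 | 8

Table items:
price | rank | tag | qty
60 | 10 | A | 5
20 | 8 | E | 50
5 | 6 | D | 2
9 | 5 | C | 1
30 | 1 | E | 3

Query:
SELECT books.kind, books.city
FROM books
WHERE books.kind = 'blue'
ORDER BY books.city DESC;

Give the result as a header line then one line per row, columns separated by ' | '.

After WHERE (2 rows):
books.kind | books.city | books.price | books.amt
blue | CHI | 9 | 20
blue | DEN | 60 | 6
After SELECT (2 rows):
books.kind | books.city
blue | CHI
blue | DEN
After ORDER BY (2 rows):
books.kind | books.city
blue | DEN
blue | CHI

== RESULT ==
books.kind | books.city
blue | DEN
blue | CHI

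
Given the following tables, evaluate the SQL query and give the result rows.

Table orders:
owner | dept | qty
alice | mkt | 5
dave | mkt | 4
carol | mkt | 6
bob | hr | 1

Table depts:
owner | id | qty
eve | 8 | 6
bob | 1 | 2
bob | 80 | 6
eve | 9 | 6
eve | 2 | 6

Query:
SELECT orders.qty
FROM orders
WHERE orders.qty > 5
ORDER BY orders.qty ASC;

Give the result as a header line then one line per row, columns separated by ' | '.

== RESULT ==
orders.qty
6

Derivation:
After WHERE (1 rows):
orders.owner | orders.dept | orders.qty
carol | mkt | 6
After SELECT (1 rows):
orders.qty
6
After ORDER BY (1 rows):
orders.qty
6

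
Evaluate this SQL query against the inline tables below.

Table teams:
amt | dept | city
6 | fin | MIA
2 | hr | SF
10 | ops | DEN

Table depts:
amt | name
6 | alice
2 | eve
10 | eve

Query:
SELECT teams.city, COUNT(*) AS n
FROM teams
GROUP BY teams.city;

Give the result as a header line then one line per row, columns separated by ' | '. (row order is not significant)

== RESULT ==
teams.city | n
MIA | 1
SF | 1
DEN | 1

Derivation:
After GROUP BY (3 rows):
teams.city | n
MIA | 1
SF | 1
DEN | 1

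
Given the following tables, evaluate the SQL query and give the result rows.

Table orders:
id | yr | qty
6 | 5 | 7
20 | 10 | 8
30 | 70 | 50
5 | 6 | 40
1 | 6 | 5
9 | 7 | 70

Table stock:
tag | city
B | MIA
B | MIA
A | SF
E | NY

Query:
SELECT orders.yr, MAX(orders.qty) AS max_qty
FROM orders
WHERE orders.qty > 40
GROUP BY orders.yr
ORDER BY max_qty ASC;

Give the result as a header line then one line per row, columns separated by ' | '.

== RESULT ==
orders.yr | max_qty
70 | 50
7 | 70

Derivation:
After WHERE (2 rows):
orders.id | orders.yr | orders.qty
30 | 70 | 50
9 | 7 | 70
After GROUP BY (2 rows):
orders.yr | max_qty
70 | 50
7 | 70
After ORDER BY (2 rows):
orders.yr | max_qty
70 | 50
7 | 70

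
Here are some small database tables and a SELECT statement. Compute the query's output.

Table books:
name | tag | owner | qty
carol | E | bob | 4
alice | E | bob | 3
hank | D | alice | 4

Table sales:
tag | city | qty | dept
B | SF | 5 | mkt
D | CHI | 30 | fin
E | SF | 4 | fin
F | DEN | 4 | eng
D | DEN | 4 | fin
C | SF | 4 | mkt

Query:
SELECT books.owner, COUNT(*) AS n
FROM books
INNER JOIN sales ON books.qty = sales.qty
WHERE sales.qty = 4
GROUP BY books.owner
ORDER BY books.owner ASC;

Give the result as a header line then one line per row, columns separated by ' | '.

== RESULT ==
books.owner | n
alice | 4
bob | 4

Derivation:
After JOIN sales (8 rows):
books.name | books.tag | books.owner | books.qty | sales.tag | sales.city | sales.qty | sales.dept
carol | E | bob | 4 | E | SF | 4 | fin
carol | E | bob | 4 | F | DEN | 4 | eng
carol | E | bob | 4 | D | DEN | 4 | fin
carol | E | bob | 4 | C | SF | 4 | mkt
hank | D | alice | 4 | E | SF | 4 | fin
hank | D | alice | 4 | F | DEN | 4 | eng
hank | D | alice | 4 | D | DEN | 4 | fin
hank | D | alice | 4 | C | SF | 4 | mkt
After WHERE (8 rows):
books.name | books.tag | books.owner | books.qty | sales.tag | sales.city | sales.qty | sales.dept
carol | E | bob | 4 | E | SF | 4 | fin
carol | E | bob | 4 | F | DEN | 4 | eng
carol | E | bob | 4 | D | DEN | 4 | fin
carol | E | bob | 4 | C | SF | 4 | mkt
hank | D | alice | 4 | E | SF | 4 | fin
hank | D | alice | 4 | F | DEN | 4 | eng
hank | D | alice | 4 | D | DEN | 4 | fin
hank | D | alice | 4 | C | SF | 4 | mkt
After GROUP BY (2 rows):
books.owner | n
bob | 4
alice | 4
After ORDER BY (2 rows):
books.owner | n
alice | 4
bob | 4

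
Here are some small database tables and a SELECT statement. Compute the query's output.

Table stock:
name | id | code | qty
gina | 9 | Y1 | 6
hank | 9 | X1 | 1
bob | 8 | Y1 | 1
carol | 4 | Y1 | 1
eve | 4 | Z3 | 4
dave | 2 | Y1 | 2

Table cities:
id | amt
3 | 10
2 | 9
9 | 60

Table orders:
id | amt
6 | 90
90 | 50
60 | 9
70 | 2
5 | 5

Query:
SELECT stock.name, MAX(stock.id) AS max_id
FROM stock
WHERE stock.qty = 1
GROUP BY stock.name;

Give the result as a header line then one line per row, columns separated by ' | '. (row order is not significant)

== RESULT ==
stock.name | max_id
hank | 9
bob | 8
carol | 4

Derivation:
After WHERE (3 rows):
stock.name | stock.id | stock.code | stock.qty
hank | 9 | X1 | 1
bob | 8 | Y1 | 1
carol | 4 | Y1 | 1
After GROUP BY (3 rows):
stock.name | max_id
hank | 9
bob | 8
carol | 4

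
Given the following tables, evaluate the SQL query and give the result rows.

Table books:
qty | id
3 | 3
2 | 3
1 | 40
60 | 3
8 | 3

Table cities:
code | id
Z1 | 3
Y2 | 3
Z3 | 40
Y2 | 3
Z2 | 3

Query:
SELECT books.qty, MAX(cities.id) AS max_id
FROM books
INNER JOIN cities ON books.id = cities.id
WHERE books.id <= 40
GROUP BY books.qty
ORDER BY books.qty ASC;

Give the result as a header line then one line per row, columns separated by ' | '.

== RESULT ==
books.qty | max_id
1 | 40
2 | 3
3 | 3
8 | 3
60 | 3

Derivation:
After JOIN cities (17 rows):
books.qty | books.id | cities.code | cities.id
3 | 3 | Z1 | 3
3 | 3 | Y2 | 3
3 | 3 | Y2 | 3
3 | 3 | Z2 | 3
2 | 3 | Z1 | 3
2 | 3 | Y2 | 3
2 | 3 | Y2 | 3
2 | 3 | Z2 | 3
1 | 40 | Z3 | 40
60 | 3 | Z1 | 3
60 | 3 | Y2 | 3
60 | 3 | Y2 | 3
60 | 3 | Z2 | 3
8 | 3 | Z1 | 3
8 | 3 | Y2 | 3
8 | 3 | Y2 | 3
8 | 3 | Z2 | 3
After WHERE (17 rows):
books.qty | books.id | cities.code | cities.id
3 | 3 | Z1 | 3
3 | 3 | Y2 | 3
3 | 3 | Y2 | 3
3 | 3 | Z2 | 3
2 | 3 | Z1 | 3
2 | 3 | Y2 | 3
2 | 3 | Y2 | 3
2 | 3 | Z2 | 3
1 | 40 | Z3 | 40
60 | 3 | Z1 | 3
60 | 3 | Y2 | 3
60 | 3 | Y2 | 3
60 | 3 | Z2 | 3
8 | 3 | Z1 | 3
8 | 3 | Y2 | 3
8 | 3 | Y2 | 3
8 | 3 | Z2 | 3
After GROUP BY (5 rows):
books.qty | max_id
3 | 3
2 | 3
1 | 40
60 | 3
8 | 3
After ORDER BY (5 rows):
books.qty | max_id
1 | 40
2 | 3
3 | 3
8 | 3
60 | 3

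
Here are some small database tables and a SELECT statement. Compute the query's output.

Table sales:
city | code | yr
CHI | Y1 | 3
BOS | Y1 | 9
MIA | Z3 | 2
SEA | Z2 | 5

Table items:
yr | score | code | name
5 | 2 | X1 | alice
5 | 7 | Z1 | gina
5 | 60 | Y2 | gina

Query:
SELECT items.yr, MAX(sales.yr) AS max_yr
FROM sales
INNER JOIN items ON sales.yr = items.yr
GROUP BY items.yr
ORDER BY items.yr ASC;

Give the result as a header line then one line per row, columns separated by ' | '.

After JOIN items (3 rows):
sales.city | sales.code | sales.yr | items.yr | items.score | items.code | items.name
SEA | Z2 | 5 | 5 | 2 | X1 | alice
SEA | Z2 | 5 | 5 | 7 | Z1 | gina
SEA | Z2 | 5 | 5 | 60 | Y2 | gina
After GROUP BY (1 rows):
items.yr | max_yr
5 | 5
After ORDER BY (1 rows):
items.yr | max_yr
5 | 5

== RESULT ==
items.yr | max_yr
5 | 5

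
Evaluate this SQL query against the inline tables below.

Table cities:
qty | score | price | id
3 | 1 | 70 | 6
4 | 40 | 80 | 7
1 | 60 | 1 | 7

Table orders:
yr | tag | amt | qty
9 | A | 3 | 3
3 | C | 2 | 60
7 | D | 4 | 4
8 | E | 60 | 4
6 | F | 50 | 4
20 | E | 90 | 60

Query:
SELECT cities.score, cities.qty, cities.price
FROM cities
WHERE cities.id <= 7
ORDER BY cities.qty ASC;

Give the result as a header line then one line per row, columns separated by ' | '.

== RESULT ==
cities.score | cities.qty | cities.price
60 | 1 | 1
1 | 3 | 70
40 | 4 | 80

Derivation:
After WHERE (3 rows):
cities.qty | cities.score | cities.price | cities.id
3 | 1 | 70 | 6
4 | 40 | 80 | 7
1 | 60 | 1 | 7
After SELECT (3 rows):
cities.score | cities.qty | cities.price
1 | 3 | 70
40 | 4 | 80
60 | 1 | 1
After ORDER BY (3 rows):
cities.score | cities.qty | cities.price
60 | 1 | 1
1 | 3 | 70
40 | 4 | 80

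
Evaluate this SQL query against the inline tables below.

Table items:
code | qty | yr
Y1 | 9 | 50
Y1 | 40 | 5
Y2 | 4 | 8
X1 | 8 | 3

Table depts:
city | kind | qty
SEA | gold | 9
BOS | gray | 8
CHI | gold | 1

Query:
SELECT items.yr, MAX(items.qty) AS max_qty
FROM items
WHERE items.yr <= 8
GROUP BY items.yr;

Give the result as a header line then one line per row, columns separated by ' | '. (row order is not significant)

After WHERE (3 rows):
items.code | items.qty | items.yr
Y1 | 40 | 5
Y2 | 4 | 8
X1 | 8 | 3
After GROUP BY (3 rows):
items.yr | max_qty
5 | 40
8 | 4
3 | 8

== RESULT ==
items.yr | max_qty
5 | 40
8 | 4
3 | 8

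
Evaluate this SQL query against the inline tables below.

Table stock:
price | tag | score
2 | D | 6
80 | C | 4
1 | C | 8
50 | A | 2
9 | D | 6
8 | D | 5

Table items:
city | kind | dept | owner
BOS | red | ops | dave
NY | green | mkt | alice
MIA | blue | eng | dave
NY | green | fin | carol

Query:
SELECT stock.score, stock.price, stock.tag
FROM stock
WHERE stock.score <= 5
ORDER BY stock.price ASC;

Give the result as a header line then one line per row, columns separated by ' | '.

After WHERE (3 rows):
stock.price | stock.tag | stock.score
80 | C | 4
50 | A | 2
8 | D | 5
After SELECT (3 rows):
stock.score | stock.price | stock.tag
4 | 80 | C
2 | 50 | A
5 | 8 | D
After ORDER BY (3 rows):
stock.score | stock.price | stock.tag
5 | 8 | D
2 | 50 | A
4 | 80 | C

== RESULT ==
stock.score | stock.price | stock.tag
5 | 8 | D
2 | 50 | A
4 | 80 | C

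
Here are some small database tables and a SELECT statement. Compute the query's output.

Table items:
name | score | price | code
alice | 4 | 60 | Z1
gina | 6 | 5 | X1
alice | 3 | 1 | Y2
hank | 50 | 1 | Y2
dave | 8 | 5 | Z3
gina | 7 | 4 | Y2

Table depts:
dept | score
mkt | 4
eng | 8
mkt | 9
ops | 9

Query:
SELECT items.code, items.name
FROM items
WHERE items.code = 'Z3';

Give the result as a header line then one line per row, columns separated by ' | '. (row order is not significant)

After WHERE (1 rows):
items.name | items.score | items.price | items.code
dave | 8 | 5 | Z3
After SELECT (1 rows):
items.code | items.name
Z3 | dave

== RESULT ==
items.code | items.name
Z3 | dave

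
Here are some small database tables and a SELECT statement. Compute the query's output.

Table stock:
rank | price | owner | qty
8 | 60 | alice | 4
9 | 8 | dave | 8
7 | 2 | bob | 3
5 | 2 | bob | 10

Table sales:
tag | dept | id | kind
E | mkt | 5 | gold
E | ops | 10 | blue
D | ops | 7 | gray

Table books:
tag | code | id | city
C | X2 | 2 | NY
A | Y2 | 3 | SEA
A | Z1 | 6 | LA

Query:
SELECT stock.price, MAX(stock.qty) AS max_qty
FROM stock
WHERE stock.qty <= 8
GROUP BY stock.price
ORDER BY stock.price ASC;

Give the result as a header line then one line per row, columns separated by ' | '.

After WHERE (3 rows):
stock.rank | stock.price | stock.owner | stock.qty
8 | 60 | alice | 4
9 | 8 | dave | 8
7 | 2 | bob | 3
After GROUP BY (3 rows):
stock.price | max_qty
60 | 4
8 | 8
2 | 3
After ORDER BY (3 rows):
stock.price | max_qty
2 | 3
8 | 8
60 | 4

== RESULT ==
stock.price | max_qty
2 | 3
8 | 8
60 | 4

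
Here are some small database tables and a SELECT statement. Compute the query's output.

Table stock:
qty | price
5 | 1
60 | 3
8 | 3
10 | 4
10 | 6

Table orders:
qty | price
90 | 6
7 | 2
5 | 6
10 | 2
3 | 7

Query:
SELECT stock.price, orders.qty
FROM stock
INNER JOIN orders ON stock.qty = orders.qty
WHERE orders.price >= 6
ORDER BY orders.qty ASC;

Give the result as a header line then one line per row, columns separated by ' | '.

After JOIN orders (3 rows):
stock.qty | stock.price | orders.qty | orders.price
5 | 1 | 5 | 6
10 | 4 | 10 | 2
10 | 6 | 10 | 2
After WHERE (1 rows):
stock.qty | stock.price | orders.qty | orders.price
5 | 1 | 5 | 6
After SELECT (1 rows):
stock.price | orders.qty
1 | 5
After ORDER BY (1 rows):
stock.price | orders.qty
1 | 5

== RESULT ==
stock.price | orders.qty
1 | 5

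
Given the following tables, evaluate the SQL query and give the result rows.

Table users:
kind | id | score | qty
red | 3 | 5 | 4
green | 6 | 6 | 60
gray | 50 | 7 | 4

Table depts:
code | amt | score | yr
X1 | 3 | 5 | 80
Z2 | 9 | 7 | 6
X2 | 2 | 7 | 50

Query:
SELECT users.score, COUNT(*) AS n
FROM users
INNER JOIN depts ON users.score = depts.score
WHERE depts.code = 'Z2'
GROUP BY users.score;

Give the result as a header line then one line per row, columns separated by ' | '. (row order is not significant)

After JOIN depts (3 rows):
users.kind | users.id | users.score | users.qty | depts.code | depts.amt | depts.score | depts.yr
red | 3 | 5 | 4 | X1 | 3 | 5 | 80
gray | 50 | 7 | 4 | Z2 | 9 | 7 | 6
gray | 50 | 7 | 4 | X2 | 2 | 7 | 50
After WHERE (1 rows):
users.kind | users.id | users.score | users.qty | depts.code | depts.amt | depts.score | depts.yr
gray | 50 | 7 | 4 | Z2 | 9 | 7 | 6
After GROUP BY (1 rows):
users.score | n
7 | 1

== RESULT ==
users.score | n
7 | 1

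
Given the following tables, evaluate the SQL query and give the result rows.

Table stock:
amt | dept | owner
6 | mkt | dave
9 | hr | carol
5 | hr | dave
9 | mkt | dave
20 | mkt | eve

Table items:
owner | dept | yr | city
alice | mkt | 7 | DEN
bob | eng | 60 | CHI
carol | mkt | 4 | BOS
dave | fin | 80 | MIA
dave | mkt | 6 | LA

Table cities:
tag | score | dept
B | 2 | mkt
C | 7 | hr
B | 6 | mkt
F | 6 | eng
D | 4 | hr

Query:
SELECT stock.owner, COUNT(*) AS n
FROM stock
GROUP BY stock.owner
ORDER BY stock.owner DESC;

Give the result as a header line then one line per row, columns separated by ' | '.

After GROUP BY (3 rows):
stock.owner | n
dave | 3
carol | 1
eve | 1
After ORDER BY (3 rows):
stock.owner | n
eve | 1
dave | 3
carol | 1

== RESULT ==
stock.owner | n
eve | 1
dave | 3
carol | 1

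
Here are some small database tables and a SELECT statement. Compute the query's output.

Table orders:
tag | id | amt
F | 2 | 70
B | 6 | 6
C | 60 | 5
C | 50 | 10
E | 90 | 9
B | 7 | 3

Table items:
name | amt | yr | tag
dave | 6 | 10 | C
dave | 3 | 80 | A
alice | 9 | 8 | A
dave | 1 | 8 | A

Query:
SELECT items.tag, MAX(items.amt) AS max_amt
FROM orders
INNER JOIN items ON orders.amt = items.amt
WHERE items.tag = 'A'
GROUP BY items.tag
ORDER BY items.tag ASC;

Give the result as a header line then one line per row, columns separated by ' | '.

== RESULT ==
items.tag | max_amt
A | 9

Derivation:
After JOIN items (3 rows):
orders.tag | orders.id | orders.amt | items.name | items.amt | items.yr | items.tag
B | 6 | 6 | dave | 6 | 10 | C
E | 90 | 9 | alice | 9 | 8 | A
B | 7 | 3 | dave | 3 | 80 | A
After WHERE (2 rows):
orders.tag | orders.id | orders.amt | items.name | items.amt | items.yr | items.tag
E | 90 | 9 | alice | 9 | 8 | A
B | 7 | 3 | dave | 3 | 80 | A
After GROUP BY (1 rows):
items.tag | max_amt
A | 9
After ORDER BY (1 rows):
items.tag | max_amt
A | 9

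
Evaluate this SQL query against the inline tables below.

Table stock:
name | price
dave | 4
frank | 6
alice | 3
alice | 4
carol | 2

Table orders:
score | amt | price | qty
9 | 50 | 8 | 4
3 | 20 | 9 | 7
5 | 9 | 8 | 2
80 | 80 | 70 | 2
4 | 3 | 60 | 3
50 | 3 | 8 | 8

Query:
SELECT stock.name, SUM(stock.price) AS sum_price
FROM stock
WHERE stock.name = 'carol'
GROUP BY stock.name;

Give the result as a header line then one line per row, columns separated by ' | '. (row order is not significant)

After WHERE (1 rows):
stock.name | stock.price
carol | 2
After GROUP BY (1 rows):
stock.name | sum_price
carol | 2

== RESULT ==
stock.name | sum_price
carol | 2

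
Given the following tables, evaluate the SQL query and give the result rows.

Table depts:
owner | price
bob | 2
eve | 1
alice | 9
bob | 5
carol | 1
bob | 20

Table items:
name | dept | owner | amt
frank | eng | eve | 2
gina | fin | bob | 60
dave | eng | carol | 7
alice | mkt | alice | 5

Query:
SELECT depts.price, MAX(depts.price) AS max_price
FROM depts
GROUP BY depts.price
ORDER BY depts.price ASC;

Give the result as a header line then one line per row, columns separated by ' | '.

After GROUP BY (5 rows):
depts.price | max_price
2 | 2
1 | 1
9 | 9
5 | 5
20 | 20
After ORDER BY (5 rows):
depts.price | max_price
1 | 1
2 | 2
5 | 5
9 | 9
20 | 20

== RESULT ==
depts.price | max_price
1 | 1
2 | 2
5 | 5
9 | 9
20 | 20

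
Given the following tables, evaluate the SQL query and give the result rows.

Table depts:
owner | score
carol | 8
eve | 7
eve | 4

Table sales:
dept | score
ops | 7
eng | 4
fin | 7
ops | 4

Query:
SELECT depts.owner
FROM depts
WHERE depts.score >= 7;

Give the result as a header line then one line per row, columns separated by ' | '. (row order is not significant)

== RESULT ==
depts.owner
carol
eve

Derivation:
After WHERE (2 rows):
depts.owner | depts.score
carol | 8
eve | 7
After SELECT (2 rows):
depts.owner
carol
eve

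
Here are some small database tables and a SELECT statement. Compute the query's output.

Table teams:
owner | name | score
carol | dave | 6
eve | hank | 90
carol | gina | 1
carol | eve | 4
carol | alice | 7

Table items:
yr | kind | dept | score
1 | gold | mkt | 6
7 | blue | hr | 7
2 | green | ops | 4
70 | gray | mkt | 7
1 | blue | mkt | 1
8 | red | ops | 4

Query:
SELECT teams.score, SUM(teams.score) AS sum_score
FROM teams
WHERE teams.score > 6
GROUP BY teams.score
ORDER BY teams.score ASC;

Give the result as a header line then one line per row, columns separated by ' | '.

After WHERE (2 rows):
teams.owner | teams.name | teams.score
eve | hank | 90
carol | alice | 7
After GROUP BY (2 rows):
teams.score | sum_score
90 | 90
7 | 7
After ORDER BY (2 rows):
teams.score | sum_score
7 | 7
90 | 90

== RESULT ==
teams.score | sum_score
7 | 7
90 | 90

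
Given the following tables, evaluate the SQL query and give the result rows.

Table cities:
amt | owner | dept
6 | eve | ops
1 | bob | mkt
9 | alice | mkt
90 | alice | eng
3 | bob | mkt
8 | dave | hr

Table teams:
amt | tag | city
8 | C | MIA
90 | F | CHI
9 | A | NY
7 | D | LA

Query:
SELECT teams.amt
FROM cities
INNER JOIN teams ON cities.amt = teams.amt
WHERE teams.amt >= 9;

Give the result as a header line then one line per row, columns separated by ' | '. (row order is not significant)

== RESULT ==
teams.amt
9
90

Derivation:
After JOIN teams (3 rows):
cities.amt | cities.owner | cities.dept | teams.amt | teams.tag | teams.city
9 | alice | mkt | 9 | A | NY
90 | alice | eng | 90 | F | CHI
8 | dave | hr | 8 | C | MIA
After WHERE (2 rows):
cities.amt | cities.owner | cities.dept | teams.amt | teams.tag | teams.city
9 | alice | mkt | 9 | A | NY
90 | alice | eng | 90 | F | CHI
After SELECT (2 rows):
teams.amt
9
90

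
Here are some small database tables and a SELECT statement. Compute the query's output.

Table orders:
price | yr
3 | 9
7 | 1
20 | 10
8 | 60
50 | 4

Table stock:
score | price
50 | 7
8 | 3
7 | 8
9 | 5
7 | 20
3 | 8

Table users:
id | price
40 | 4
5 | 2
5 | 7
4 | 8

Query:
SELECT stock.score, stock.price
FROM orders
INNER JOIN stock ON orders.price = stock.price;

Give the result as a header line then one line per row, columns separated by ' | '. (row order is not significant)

After JOIN stock (5 rows):
orders.price | orders.yr | stock.score | stock.price
3 | 9 | 8 | 3
7 | 1 | 50 | 7
20 | 10 | 7 | 20
8 | 60 | 7 | 8
8 | 60 | 3 | 8
After SELECT (5 rows):
stock.score | stock.price
8 | 3
50 | 7
7 | 20
7 | 8
3 | 8

== RESULT ==
stock.score | stock.price
8 | 3
50 | 7
7 | 20
7 | 8
3 | 8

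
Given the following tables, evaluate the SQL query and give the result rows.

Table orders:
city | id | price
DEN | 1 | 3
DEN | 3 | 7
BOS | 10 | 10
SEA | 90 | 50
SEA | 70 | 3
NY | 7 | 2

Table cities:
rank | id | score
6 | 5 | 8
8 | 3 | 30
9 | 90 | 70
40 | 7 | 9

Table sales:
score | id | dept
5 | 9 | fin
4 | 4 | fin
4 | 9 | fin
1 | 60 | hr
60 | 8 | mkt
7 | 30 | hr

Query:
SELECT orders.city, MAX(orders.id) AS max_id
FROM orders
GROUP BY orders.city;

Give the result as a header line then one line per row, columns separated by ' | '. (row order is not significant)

After GROUP BY (4 rows):
orders.city | max_id
DEN | 3
BOS | 10
SEA | 90
NY | 7

== RESULT ==
orders.city | max_id
DEN | 3
BOS | 10
SEA | 90
NY | 7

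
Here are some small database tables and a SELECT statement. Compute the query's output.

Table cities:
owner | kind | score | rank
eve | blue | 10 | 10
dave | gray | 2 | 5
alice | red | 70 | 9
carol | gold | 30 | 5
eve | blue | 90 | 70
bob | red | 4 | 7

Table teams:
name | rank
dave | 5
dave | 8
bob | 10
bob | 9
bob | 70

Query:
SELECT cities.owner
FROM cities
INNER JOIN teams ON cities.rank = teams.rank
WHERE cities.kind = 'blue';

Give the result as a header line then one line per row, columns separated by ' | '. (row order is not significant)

== RESULT ==
cities.owner
eve
eve

Derivation:
After JOIN teams (5 rows):
cities.owner | cities.kind | cities.score | cities.rank | teams.name | teams.rank
eve | blue | 10 | 10 | bob | 10
dave | gray | 2 | 5 | dave | 5
alice | red | 70 | 9 | bob | 9
carol | gold | 30 | 5 | dave | 5
eve | blue | 90 | 70 | bob | 70
After WHERE (2 rows):
cities.owner | cities.kind | cities.score | cities.rank | teams.name | teams.rank
eve | blue | 10 | 10 | bob | 10
eve | blue | 90 | 70 | bob | 70
After SELECT (2 rows):
cities.owner
eve
eve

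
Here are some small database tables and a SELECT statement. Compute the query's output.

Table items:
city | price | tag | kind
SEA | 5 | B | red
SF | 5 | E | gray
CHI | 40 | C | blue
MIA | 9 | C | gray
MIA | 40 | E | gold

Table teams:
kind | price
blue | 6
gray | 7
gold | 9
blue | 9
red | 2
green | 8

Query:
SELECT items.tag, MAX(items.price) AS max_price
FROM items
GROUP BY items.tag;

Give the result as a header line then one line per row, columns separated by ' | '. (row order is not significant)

== RESULT ==
items.tag | max_price
B | 5
E | 40
C | 40

Derivation:
After GROUP BY (3 rows):
items.tag | max_price
B | 5
E | 40
C | 40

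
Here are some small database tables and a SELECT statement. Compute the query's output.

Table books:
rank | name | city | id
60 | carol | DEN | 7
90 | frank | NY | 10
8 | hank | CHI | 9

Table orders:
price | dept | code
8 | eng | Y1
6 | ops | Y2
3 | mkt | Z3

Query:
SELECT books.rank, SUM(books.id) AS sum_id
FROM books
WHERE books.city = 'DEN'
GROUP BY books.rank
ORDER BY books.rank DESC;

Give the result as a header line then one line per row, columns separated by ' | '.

After WHERE (1 rows):
books.rank | books.name | books.city | books.id
60 | carol | DEN | 7
After GROUP BY (1 rows):
books.rank | sum_id
60 | 7
After ORDER BY (1 rows):
books.rank | sum_id
60 | 7

== RESULT ==
books.rank | sum_id
60 | 7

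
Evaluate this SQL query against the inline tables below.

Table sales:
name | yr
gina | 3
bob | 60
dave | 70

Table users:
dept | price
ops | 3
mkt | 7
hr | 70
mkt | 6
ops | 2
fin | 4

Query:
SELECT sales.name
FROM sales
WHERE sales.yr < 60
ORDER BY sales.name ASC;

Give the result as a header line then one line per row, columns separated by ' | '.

After WHERE (1 rows):
sales.name | sales.yr
gina | 3
After SELECT (1 rows):
sales.name
gina
After ORDER BY (1 rows):
sales.name
gina

== RESULT ==
sales.name
gina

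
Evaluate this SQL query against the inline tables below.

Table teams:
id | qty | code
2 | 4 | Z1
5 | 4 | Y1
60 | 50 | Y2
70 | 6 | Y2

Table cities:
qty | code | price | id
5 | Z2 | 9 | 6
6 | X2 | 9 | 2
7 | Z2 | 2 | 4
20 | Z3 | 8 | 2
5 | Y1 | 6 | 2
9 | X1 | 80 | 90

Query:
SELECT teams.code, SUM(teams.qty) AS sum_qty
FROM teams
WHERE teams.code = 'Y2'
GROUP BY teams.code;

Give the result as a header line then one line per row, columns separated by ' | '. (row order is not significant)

== RESULT ==
teams.code | sum_qty
Y2 | 56

Derivation:
After WHERE (2 rows):
teams.id | teams.qty | teams.code
60 | 50 | Y2
70 | 6 | Y2
After GROUP BY (1 rows):
teams.code | sum_qty
Y2 | 56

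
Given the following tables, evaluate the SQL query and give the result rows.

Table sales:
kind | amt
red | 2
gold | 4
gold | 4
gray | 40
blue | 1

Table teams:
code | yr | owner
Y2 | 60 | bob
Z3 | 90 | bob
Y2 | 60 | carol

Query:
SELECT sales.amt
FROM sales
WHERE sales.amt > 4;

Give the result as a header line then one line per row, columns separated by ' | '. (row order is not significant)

After WHERE (1 rows):
sales.kind | sales.amt
gray | 40
After SELECT (1 rows):
sales.amt
40

== RESULT ==
sales.amt
40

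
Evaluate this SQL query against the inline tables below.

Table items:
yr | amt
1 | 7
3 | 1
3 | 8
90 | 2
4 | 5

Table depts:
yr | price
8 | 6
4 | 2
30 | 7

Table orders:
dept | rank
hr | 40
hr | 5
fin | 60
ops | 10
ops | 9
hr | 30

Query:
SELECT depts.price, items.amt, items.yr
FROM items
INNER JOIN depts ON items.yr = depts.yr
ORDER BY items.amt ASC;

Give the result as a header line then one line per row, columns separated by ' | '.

After JOIN depts (1 rows):
items.yr | items.amt | depts.yr | depts.price
4 | 5 | 4 | 2
After SELECT (1 rows):
depts.price | items.amt | items.yr
2 | 5 | 4
After ORDER BY (1 rows):
depts.price | items.amt | items.yr
2 | 5 | 4

== RESULT ==
depts.price | items.amt | items.yr
2 | 5 | 4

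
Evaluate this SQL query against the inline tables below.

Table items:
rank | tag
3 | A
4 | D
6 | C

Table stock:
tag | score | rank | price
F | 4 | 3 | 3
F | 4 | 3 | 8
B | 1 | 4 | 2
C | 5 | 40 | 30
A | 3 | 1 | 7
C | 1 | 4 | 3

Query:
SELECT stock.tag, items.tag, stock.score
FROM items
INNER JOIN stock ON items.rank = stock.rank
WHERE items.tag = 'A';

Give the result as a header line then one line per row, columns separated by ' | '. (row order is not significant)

== RESULT ==
stock.tag | items.tag | stock.score
F | A | 4
F | A | 4

Derivation:
After JOIN stock (4 rows):
items.rank | items.tag | stock.tag | stock.score | stock.rank | stock.price
3 | A | F | 4 | 3 | 3
3 | A | F | 4 | 3 | 8
4 | D | B | 1 | 4 | 2
4 | D | C | 1 | 4 | 3
After WHERE (2 rows):
items.rank | items.tag | stock.tag | stock.score | stock.rank | stock.price
3 | A | F | 4 | 3 | 3
3 | A | F | 4 | 3 | 8
After SELECT (2 rows):
stock.tag | items.tag | stock.score
F | A | 4
F | A | 4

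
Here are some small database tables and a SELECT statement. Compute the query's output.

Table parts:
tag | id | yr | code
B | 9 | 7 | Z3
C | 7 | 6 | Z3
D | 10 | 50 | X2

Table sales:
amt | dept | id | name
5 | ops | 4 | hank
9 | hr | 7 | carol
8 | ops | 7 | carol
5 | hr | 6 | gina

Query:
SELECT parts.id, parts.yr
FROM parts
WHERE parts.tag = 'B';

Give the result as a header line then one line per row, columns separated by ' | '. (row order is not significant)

== RESULT ==
parts.id | parts.yr
9 | 7

Derivation:
After WHERE (1 rows):
parts.tag | parts.id | parts.yr | parts.code
B | 9 | 7 | Z3
After SELECT (1 rows):
parts.id | parts.yr
9 | 7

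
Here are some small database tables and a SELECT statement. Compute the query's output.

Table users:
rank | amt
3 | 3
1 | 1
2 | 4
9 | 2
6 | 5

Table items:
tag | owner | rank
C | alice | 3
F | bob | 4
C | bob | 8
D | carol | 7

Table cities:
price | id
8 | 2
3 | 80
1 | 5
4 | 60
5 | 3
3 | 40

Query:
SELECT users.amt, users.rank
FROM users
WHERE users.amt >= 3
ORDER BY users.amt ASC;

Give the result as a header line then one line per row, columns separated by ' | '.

== RESULT ==
users.amt | users.rank
3 | 3
4 | 2
5 | 6

Derivation:
After WHERE (3 rows):
users.rank | users.amt
3 | 3
2 | 4
6 | 5
After SELECT (3 rows):
users.amt | users.rank
3 | 3
4 | 2
5 | 6
After ORDER BY (3 rows):
users.amt | users.rank
3 | 3
4 | 2
5 | 6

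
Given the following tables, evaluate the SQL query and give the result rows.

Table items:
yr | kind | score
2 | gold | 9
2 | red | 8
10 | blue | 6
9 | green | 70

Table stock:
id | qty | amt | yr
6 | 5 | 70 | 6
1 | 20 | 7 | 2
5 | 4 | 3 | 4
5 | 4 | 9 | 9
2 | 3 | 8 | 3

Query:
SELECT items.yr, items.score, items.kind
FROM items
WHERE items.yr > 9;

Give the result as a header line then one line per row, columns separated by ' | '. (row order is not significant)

After WHERE (1 rows):
items.yr | items.kind | items.score
10 | blue | 6
After SELECT (1 rows):
items.yr | items.score | items.kind
10 | 6 | blue

== RESULT ==
items.yr | items.score | items.kind
10 | 6 | blue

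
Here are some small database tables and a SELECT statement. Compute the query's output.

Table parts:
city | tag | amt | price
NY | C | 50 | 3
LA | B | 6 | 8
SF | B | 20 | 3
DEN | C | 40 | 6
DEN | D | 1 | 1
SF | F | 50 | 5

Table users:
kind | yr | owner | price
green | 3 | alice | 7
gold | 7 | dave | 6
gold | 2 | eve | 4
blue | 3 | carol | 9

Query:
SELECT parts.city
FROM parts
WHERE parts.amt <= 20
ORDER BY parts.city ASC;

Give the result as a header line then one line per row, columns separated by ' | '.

== RESULT ==
parts.city
DEN
LA
SF

Derivation:
After WHERE (3 rows):
parts.city | parts.tag | parts.amt | parts.price
LA | B | 6 | 8
SF | B | 20 | 3
DEN | D | 1 | 1
After SELECT (3 rows):
parts.city
LA
SF
DEN
After ORDER BY (3 rows):
parts.city
DEN
LA
SF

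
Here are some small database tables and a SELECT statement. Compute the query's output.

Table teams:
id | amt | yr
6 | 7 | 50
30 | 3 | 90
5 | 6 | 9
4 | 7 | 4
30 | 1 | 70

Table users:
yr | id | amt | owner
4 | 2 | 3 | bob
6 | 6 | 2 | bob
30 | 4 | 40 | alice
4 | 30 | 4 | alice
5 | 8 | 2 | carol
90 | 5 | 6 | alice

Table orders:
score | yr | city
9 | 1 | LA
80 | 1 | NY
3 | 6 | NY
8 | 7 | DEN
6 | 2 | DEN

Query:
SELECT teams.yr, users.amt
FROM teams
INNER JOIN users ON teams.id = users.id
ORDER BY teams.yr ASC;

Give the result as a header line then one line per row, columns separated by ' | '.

== RESULT ==
teams.yr | users.amt
4 | 40
9 | 6
50 | 2
70 | 4
90 | 4

Derivation:
After JOIN users (5 rows):
teams.id | teams.amt | teams.yr | users.yr | users.id | users.amt | users.owner
6 | 7 | 50 | 6 | 6 | 2 | bob
30 | 3 | 90 | 4 | 30 | 4 | alice
5 | 6 | 9 | 90 | 5 | 6 | alice
4 | 7 | 4 | 30 | 4 | 40 | alice
30 | 1 | 70 | 4 | 30 | 4 | alice
After SELECT (5 rows):
teams.yr | users.amt
50 | 2
90 | 4
9 | 6
4 | 40
70 | 4
After ORDER BY (5 rows):
teams.yr | users.amt
4 | 40
9 | 6
50 | 2
70 | 4
90 | 4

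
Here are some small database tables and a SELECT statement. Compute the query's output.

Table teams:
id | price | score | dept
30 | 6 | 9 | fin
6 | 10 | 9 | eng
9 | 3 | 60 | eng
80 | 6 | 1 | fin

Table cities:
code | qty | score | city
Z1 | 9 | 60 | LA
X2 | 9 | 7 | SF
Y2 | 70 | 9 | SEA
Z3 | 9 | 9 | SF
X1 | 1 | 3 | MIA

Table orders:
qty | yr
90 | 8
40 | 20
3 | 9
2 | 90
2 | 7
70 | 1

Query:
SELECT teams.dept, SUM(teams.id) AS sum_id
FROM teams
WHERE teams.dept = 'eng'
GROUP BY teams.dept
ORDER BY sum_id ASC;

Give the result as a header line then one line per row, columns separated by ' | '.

After WHERE (2 rows):
teams.id | teams.price | teams.score | teams.dept
6 | 10 | 9 | eng
9 | 3 | 60 | eng
After GROUP BY (1 rows):
teams.dept | sum_id
eng | 15
After ORDER BY (1 rows):
teams.dept | sum_id
eng | 15

== RESULT ==
teams.dept | sum_id
eng | 15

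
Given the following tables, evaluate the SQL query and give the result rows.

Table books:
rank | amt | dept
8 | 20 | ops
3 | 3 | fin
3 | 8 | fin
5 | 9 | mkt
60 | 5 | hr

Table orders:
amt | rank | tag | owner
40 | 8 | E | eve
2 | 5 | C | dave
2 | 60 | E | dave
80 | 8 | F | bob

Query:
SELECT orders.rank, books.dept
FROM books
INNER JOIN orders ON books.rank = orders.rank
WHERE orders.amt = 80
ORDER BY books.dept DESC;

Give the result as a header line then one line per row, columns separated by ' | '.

== RESULT ==
orders.rank | books.dept
8 | ops

Derivation:
After JOIN orders (4 rows):
books.rank | books.amt | books.dept | orders.amt | orders.rank | orders.tag | orders.owner
8 | 20 | ops | 40 | 8 | E | eve
8 | 20 | ops | 80 | 8 | F | bob
5 | 9 | mkt | 2 | 5 | C | dave
60 | 5 | hr | 2 | 60 | E | dave
After WHERE (1 rows):
books.rank | books.amt | books.dept | orders.amt | orders.rank | orders.tag | orders.owner
8 | 20 | ops | 80 | 8 | F | bob
After SELECT (1 rows):
orders.rank | books.dept
8 | ops
After ORDER BY (1 rows):
orders.rank | books.dept
8 | ops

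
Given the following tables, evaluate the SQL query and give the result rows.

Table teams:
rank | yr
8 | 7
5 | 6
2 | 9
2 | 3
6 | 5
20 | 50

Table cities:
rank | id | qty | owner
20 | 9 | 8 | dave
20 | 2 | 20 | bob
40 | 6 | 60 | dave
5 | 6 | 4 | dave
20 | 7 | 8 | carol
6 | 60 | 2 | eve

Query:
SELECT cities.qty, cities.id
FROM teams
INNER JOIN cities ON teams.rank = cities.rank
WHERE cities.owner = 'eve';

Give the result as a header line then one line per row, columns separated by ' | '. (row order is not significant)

== RESULT ==
cities.qty | cities.id
2 | 60

Derivation:
After JOIN cities (5 rows):
teams.rank | teams.yr | cities.rank | cities.id | cities.qty | cities.owner
5 | 6 | 5 | 6 | 4 | dave
6 | 5 | 6 | 60 | 2 | eve
20 | 50 | 20 | 9 | 8 | dave
20 | 50 | 20 | 2 | 20 | bob
20 | 50 | 20 | 7 | 8 | carol
After WHERE (1 rows):
teams.rank | teams.yr | cities.rank | cities.id | cities.qty | cities.owner
6 | 5 | 6 | 60 | 2 | eve
After SELECT (1 rows):
cities.qty | cities.id
2 | 60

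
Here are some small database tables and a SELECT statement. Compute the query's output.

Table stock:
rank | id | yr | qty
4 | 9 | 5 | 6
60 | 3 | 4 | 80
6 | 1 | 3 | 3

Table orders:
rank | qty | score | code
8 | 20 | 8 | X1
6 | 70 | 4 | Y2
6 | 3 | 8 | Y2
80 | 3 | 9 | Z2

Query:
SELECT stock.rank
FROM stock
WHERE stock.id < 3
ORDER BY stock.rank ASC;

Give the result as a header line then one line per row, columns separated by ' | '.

== RESULT ==
stock.rank
6

Derivation:
After WHERE (1 rows):
stock.rank | stock.id | stock.yr | stock.qty
6 | 1 | 3 | 3
After SELECT (1 rows):
stock.rank
6
After ORDER BY (1 rows):
stock.rank
6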